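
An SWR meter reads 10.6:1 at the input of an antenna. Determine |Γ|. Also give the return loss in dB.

|Γ| ≈ 0.828; return loss ≈ 1.64 dB

|Γ| = (S − 1)/(S + 1) = (10.6 − 1)/(10.6 + 1) = 9.6/11.6
RL = −20·log₁₀|Γ| = −20·log₁₀(0.828)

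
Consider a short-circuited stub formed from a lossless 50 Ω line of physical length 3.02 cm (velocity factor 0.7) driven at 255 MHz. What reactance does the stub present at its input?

λ = v/f = 0.7·c / 255 MHz = 0.824 m
βl = 2π·l/λ = 2π × 0.0367 = 13.2°
tan(βl) = 0.235
For a short-circuited stub, Z_in = jZ_0·tan(βl)

X_in ≈ 11.7 Ω (inductive)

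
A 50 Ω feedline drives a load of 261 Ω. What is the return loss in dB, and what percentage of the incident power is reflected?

Γ = (261 − 50)/(261 + 50) = 0.678
RL = −20·log₁₀(0.678) = 3.37 dB
P_refl/P_inc = |Γ|² = 0.46

RL ≈ 3.37 dB; 46% of incident power reflected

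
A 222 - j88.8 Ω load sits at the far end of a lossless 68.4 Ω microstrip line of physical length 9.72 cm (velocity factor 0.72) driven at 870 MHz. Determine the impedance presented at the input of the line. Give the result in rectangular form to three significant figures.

Z_in ≈ 53.1 + j85.4 Ω

λ = v/f = 0.72·c / 870 MHz = 0.248 m
βl = 2π·l/λ = 2π × 0.391 = 141°
tan(βl) = tan(141°) = -0.812
Z_in = Z_0·(Z_L + jZ_0·tanβl)/(Z_0 + jZ_L·tanβl)
     = 68.4·(222 − j144)/(-3.66 − j180)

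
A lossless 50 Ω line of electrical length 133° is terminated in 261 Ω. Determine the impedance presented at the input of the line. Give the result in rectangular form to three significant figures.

tan(βl) = tan(133°) = -1.07
Z_in = Z_0·(Z_L + jZ_0·tanβl)/(Z_0 + jZ_L·tanβl)
     = 50·(261 − j53.6)/(50 − j280)

Z_in ≈ 17.4 + j43.5 Ω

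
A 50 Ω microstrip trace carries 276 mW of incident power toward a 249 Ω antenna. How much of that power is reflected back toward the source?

Γ = (249 − 50)/(249 + 50) = 0.666
|Γ|² = 0.443
P_refl = |Γ|²·P_inc = 122 mW, P_del = (1 − |Γ|²)·P_inc = 154 mW

P_reflected ≈ 122 mW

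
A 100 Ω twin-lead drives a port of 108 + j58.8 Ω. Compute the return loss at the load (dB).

Γ = (8 + j58.8)/(208 + j58.8), |Γ| = 0.275
RL = −20·log₁₀|Γ| = −20·log₁₀(0.275)

RL ≈ 11.2 dB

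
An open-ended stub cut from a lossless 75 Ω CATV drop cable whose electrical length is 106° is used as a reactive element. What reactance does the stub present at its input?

X_in ≈ 21.5 Ω (inductive)

tan(βl) = -3.49
For an open-ended stub, Z_in = −jZ_0·cot(βl) = −jZ_0/tan(βl)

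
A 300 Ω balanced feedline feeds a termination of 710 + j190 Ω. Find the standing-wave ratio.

Γ = (Z_L − Z_0)/(Z_L + Z_0) = (410 + j190)/(1010 + j190)
|Γ| = 452/1030 = 0.44
VSWR = (1 + |Γ|)/(1 − |Γ|) = 1.44/0.56

VSWR ≈ 2.57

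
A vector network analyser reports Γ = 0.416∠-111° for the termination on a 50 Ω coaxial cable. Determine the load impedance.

Z_L = Z_0·(1 + Γ)/(1 − Γ) = 50·(0.851 − j0.388)/(1.15 + j0.388)

Z_L ≈ 28.1 − j26.4 Ω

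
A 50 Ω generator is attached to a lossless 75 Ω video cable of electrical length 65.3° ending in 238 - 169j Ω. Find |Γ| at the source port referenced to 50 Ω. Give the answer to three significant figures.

tan(βl) = 2.17
Z_in = Z_0·(Z_L + jZ_0·tanβl)/(Z_0 + jZ_L·tanβl) = 16.5 − j20.4 Ω
Γ_s = (Z_in − Z_s)/(Z_in + Z_s) = (-33.5 − j20.4)/(66.5 − j20.4), |Γ_s| = 0.563

|Γ| ≈ 0.563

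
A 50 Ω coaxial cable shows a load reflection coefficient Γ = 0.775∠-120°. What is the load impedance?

Z_L = Z_0·(1 + Γ)/(1 − Γ) = 50·(0.613 − j0.671)/(1.39 + j0.671)

Z_L ≈ 8.41 − j28.3 Ω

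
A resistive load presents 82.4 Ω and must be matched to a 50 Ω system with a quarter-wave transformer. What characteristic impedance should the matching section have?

Z_qwt = √(Z_0·R_L) = √(50 × 82.4) = √4120

Z_qwt ≈ 64.2 Ω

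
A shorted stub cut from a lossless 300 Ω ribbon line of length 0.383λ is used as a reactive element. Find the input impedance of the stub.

Z_in ≈ −j271 Ω

βl = 2π × 0.383 = 138°
tan(βl) = -0.904
For a shorted stub, Z_in = jZ_0·tan(βl)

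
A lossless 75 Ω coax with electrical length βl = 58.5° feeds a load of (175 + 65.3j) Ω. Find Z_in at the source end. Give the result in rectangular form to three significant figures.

tan(βl) = tan(58.5°) = 1.63
Z_in = Z_0·(Z_L + jZ_0·tanβl)/(Z_0 + jZ_L·tanβl)
     = 75·(175 + j188)/(-31.6 + j286)

Z_in ≈ 43.7 − j50.8 Ω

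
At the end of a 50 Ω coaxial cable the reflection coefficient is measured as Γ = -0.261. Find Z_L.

Z_L = Z_0·(1 + Γ)/(1 − Γ) = 50·(0.739)/(1.26)

Z_L ≈ 29.3 Ω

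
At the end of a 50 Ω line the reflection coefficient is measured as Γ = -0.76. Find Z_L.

Z_L ≈ 6.82 Ω

Z_L = Z_0·(1 + Γ)/(1 − Γ) = 50·(0.24)/(1.76)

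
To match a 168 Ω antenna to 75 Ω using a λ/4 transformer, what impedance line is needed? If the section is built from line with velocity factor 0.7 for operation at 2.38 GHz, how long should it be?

Z_qwt ≈ 112 Ω; length ≈ 2.21 cm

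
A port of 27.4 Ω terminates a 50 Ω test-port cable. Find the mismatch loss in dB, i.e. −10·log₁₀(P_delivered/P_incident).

Γ = (27.4 − 50)/(27.4 + 50) = -0.292
|Γ|² = 0.0853, so P_del/P_inc = 1 − |Γ|² = 0.915
ML = −10·log₁₀(1 − |Γ|²)

mismatch loss ≈ 0.387 dB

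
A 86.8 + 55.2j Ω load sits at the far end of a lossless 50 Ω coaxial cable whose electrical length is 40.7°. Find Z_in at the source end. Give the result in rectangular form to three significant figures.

Z_in ≈ 67.7 − j55.8 Ω

tan(βl) = tan(40.7°) = 0.86
Z_in = Z_0·(Z_L + jZ_0·tanβl)/(Z_0 + jZ_L·tanβl)
     = 50·(86.8 + j98.2)/(2.52 + j74.7)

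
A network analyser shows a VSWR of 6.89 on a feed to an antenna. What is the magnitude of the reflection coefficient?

|Γ| = (S − 1)/(S + 1) = (6.89 − 1)/(6.89 + 1) = 5.89/7.89

|Γ| ≈ 0.747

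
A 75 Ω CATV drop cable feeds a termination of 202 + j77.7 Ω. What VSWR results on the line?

Γ = (Z_L − Z_0)/(Z_L + Z_0) = (127 + j77.7)/(277 + j77.7)
|Γ| = 149/288 = 0.518
VSWR = (1 + |Γ|)/(1 − |Γ|) = 1.52/0.482

VSWR ≈ 3.15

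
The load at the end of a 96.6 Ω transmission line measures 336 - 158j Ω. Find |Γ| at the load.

|Γ| ≈ 0.623

Γ = (Z_L − Z_0)/(Z_L + Z_0) = (239.4 − j158)/(432.6 − j158)
|Γ| = 287/461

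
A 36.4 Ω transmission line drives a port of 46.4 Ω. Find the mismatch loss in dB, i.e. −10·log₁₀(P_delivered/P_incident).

Γ = (46.4 − 36.4)/(46.4 + 36.4) = 0.121
|Γ|² = 0.0146, so P_del/P_inc = 1 − |Γ|² = 0.985
ML = −10·log₁₀(1 − |Γ|²)

mismatch loss ≈ 0.0638 dB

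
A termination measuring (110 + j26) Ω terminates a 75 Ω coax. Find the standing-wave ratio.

VSWR ≈ 1.61

Γ = (Z_L − Z_0)/(Z_L + Z_0) = (35 + j26)/(185 + j26)
|Γ| = 43.6/187 = 0.233
VSWR = (1 + |Γ|)/(1 − |Γ|) = 1.23/0.767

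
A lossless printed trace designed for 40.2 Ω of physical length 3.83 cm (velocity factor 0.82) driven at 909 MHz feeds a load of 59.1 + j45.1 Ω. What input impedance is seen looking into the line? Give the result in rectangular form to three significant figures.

Z_in ≈ 43.4 − j41.8 Ω

λ = v/f = 0.82·c / 909 MHz = 0.271 m
βl = 2π·l/λ = 2π × 0.142 = 50.9°
tan(βl) = tan(50.9°) = 1.23
Z_in = Z_0·(Z_L + jZ_0·tanβl)/(Z_0 + jZ_L·tanβl)
     = 40.2·(59.1 + j94.7)/(-15.4 + j72.8)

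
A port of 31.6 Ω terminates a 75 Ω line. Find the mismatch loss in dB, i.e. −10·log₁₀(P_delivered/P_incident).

mismatch loss ≈ 0.787 dB

Γ = (31.6 − 75)/(31.6 + 75) = -0.407
|Γ|² = 0.166, so P_del/P_inc = 1 − |Γ|² = 0.834
ML = −10·log₁₀(1 − |Γ|²)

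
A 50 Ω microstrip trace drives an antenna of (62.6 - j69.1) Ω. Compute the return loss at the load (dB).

Γ = (12.6 − j69.1)/(112.6 − j69.1), |Γ| = 0.532
RL = −20·log₁₀|Γ| = −20·log₁₀(0.532)

RL ≈ 5.49 dB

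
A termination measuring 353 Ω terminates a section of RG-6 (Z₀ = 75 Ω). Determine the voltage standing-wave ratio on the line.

For a purely resistive load, VSWR = R_L/Z_0 or Z_0/R_L (whichever > 1) = 353/75

VSWR ≈ 4.71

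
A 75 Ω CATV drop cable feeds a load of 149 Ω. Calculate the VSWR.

Γ = (149 − 75)/(149 + 75) = 0.33
VSWR = (1 + 0.33)/(1 − 0.33)

VSWR ≈ 1.99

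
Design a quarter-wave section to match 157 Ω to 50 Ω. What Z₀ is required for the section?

Z_qwt = √(Z_0·R_L) = √(50 × 157) = √7850

Z_qwt ≈ 88.6 Ω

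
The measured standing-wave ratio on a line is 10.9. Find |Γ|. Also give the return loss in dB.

|Γ| = (S − 1)/(S + 1) = (10.9 − 1)/(10.9 + 1) = 9.9/11.9
RL = −20·log₁₀|Γ| = −20·log₁₀(0.832)

|Γ| ≈ 0.832; return loss ≈ 1.6 dB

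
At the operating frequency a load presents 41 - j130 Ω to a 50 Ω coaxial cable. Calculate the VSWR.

VSWR ≈ 10.2

Γ = (Z_L − Z_0)/(Z_L + Z_0) = (-9 − j130)/(91 − j130)
|Γ| = 130/159 = 0.821
VSWR = (1 + |Γ|)/(1 − |Γ|) = 1.82/0.179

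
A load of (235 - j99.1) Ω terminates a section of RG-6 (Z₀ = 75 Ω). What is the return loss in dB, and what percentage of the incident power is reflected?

Γ = (160 − j99.1)/(310 − j99.1), |Γ| = 0.578
RL = −20·log₁₀(0.578) = 4.76 dB
P_refl/P_inc = |Γ|² = 0.334

RL ≈ 4.76 dB; 33.4% of incident power reflected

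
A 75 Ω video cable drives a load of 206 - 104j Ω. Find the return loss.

Γ = (131 − j104)/(281 − j104), |Γ| = 0.558
RL = −20·log₁₀|Γ| = −20·log₁₀(0.558)

RL ≈ 5.06 dB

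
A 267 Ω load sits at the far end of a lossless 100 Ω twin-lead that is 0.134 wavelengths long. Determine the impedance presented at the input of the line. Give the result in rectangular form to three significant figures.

βl = 2π × 0.134 = 48.2°
tan(βl) = tan(48.2°) = 1.12
Z_in = Z_0·(Z_L + jZ_0·tanβl)/(Z_0 + jZ_L·tanβl)
     = 100·(267 + j112)/(100 + j299)

Z_in ≈ 60.5 − j69 Ω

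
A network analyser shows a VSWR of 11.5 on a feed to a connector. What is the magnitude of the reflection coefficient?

|Γ| ≈ 0.84

|Γ| = (S − 1)/(S + 1) = (11.5 − 1)/(11.5 + 1) = 10.5/12.5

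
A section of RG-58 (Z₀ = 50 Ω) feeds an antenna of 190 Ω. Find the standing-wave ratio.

Γ = (190 − 50)/(190 + 50) = 0.583
VSWR = (1 + 0.583)/(1 − 0.583)

VSWR ≈ 3.8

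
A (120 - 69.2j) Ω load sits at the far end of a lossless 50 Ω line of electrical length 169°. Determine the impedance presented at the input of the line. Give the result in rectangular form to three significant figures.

Z_in ≈ 166 − j2.27 Ω

tan(βl) = tan(169°) = -0.194
Z_in = Z_0·(Z_L + jZ_0·tanβl)/(Z_0 + jZ_L·tanβl)
     = 50·(120 − j78.9)/(36.5 − j23.3)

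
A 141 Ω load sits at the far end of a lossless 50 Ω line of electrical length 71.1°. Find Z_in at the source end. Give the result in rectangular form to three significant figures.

Z_in ≈ 19.5 − j14.7 Ω

tan(βl) = tan(71.1°) = 2.92
Z_in = Z_0·(Z_L + jZ_0·tanβl)/(Z_0 + jZ_L·tanβl)
     = 50·(141 + j146)/(50 + j412)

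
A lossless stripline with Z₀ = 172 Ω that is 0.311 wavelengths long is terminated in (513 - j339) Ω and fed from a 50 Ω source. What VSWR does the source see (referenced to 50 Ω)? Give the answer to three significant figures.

VSWR ≈ 5.4

βl = 2π × 0.311 = 112°
tan(βl) = -2.48
Z_in = Z_0·(Z_L + jZ_0·tanβl)/(Z_0 + jZ_L·tanβl) = 52.5 + j97 Ω
Γ_s = (Z_in − Z_s)/(Z_in + Z_s) = (2.53 + j97)/(103 + j97), |Γ_s| = 0.687
VSWR = (1 + |Γ_s|)/(1 − |Γ_s|)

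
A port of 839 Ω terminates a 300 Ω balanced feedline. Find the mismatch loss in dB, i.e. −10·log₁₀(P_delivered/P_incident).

Γ = (839 − 300)/(839 + 300) = 0.473
|Γ|² = 0.224, so P_del/P_inc = 1 − |Γ|² = 0.776
ML = −10·log₁₀(1 − |Γ|²)

mismatch loss ≈ 1.1 dB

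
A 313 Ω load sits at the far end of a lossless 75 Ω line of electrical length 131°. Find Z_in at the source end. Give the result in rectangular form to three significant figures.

tan(βl) = tan(131°) = -1.15
Z_in = Z_0·(Z_L + jZ_0·tanβl)/(Z_0 + jZ_L·tanβl)
     = 75·(313 − j86.3)/(75 − j360)

Z_in ≈ 30.2 + j58.9 Ω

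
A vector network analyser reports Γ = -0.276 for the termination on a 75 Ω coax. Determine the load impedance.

Z_L = Z_0·(1 + Γ)/(1 − Γ) = 75·(0.724)/(1.28)

Z_L ≈ 42.6 Ω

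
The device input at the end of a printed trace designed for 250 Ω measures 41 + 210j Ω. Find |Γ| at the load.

Γ = (Z_L − Z_0)/(Z_L + Z_0) = (-209 + j210)/(291 + j210)
|Γ| = 296/359

|Γ| ≈ 0.826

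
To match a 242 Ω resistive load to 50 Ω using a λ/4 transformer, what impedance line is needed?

Z_qwt ≈ 110 Ω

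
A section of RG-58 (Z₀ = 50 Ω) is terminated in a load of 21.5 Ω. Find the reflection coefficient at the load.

Γ = -0.399

Γ = (Z_L − Z_0)/(Z_L + Z_0) = (21.5 − 50)/(21.5 + 50) = -28.5/71.5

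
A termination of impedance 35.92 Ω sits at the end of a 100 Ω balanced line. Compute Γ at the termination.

Γ = (Z_L − Z_0)/(Z_L + Z_0) = (35.92 − 100)/(35.92 + 100) = -64.08/135.9

Γ = -0.471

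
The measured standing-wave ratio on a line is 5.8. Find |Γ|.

|Γ| ≈ 0.706

|Γ| = (S − 1)/(S + 1) = (5.8 − 1)/(5.8 + 1) = 4.8/6.8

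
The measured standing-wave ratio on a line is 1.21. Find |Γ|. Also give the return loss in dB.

|Γ| ≈ 0.095; return loss ≈ 20.4 dB

|Γ| = (S − 1)/(S + 1) = (1.21 − 1)/(1.21 + 1) = 0.21/2.21
RL = −20·log₁₀|Γ| = −20·log₁₀(0.095)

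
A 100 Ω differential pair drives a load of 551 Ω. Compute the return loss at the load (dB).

Γ = (551 − 100)/(551 + 100) = 0.693
RL = −20·log₁₀|Γ| = −20·log₁₀(0.693)

RL ≈ 3.19 dB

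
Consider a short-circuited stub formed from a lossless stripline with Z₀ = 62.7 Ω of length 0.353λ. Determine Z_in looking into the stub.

βl = 2π × 0.353 = 127°
tan(βl) = -1.32
For a short-circuited stub, Z_in = jZ_0·tan(βl)

Z_in ≈ −j83 Ω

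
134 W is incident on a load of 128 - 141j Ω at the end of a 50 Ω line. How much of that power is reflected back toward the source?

P_reflected ≈ 67.5 W

|Γ| = |(78 − j141)/(178 − j141)| = 0.71
|Γ|² = 0.504
P_refl = |Γ|²·P_inc = 67.5 W, P_del = (1 − |Γ|²)·P_inc = 66.5 W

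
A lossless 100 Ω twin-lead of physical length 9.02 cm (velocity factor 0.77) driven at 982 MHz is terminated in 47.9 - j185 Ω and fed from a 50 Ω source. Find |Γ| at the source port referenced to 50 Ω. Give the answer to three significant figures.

λ = v/f = 0.77·c / 982 MHz = 0.235 m
βl = 2π·l/λ = 2π × 0.383 = 138°
tan(βl) = -0.899
Z_in = Z_0·(Z_L + jZ_0·tanβl)/(Z_0 + jZ_L·tanβl) = 138 + j325 Ω
Γ_s = (Z_in − Z_s)/(Z_in + Z_s) = (88.5 + j325)/(188 + j325), |Γ_s| = 0.896

|Γ| ≈ 0.896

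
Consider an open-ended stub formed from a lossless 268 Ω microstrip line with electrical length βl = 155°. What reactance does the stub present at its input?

X_in ≈ 575 Ω (inductive)

tan(βl) = -0.466
For an open-ended stub, Z_in = −jZ_0·cot(βl) = −jZ_0/tan(βl)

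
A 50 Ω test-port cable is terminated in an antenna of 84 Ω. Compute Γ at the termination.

Γ = 0.254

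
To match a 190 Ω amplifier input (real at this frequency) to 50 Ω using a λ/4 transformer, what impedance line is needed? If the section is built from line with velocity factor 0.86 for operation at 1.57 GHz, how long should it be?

Z_qwt = √(Z_0·R_L) = √(50 × 190) = √9500
λ = 0.86·c/f = 0.164 m, so l = λ/4 = 0.0411 m

Z_qwt ≈ 97.5 Ω; length ≈ 4.11 cm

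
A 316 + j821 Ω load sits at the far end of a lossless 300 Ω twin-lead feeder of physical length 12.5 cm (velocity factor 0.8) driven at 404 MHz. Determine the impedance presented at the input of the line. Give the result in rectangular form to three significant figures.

λ = v/f = 0.8·c / 404 MHz = 0.594 m
βl = 2π·l/λ = 2π × 0.21 = 75.8°
tan(βl) = tan(75.8°) = 3.94
Z_in = Z_0·(Z_L + jZ_0·tanβl)/(Z_0 + jZ_L·tanβl)
     = 300·(316 + j2000)/(-2930 + j1240)

Z_in ≈ 46.2 − j185 Ω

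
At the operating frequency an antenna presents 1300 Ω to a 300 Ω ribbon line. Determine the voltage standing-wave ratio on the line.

VSWR ≈ 4.33

For a purely resistive load, VSWR = R_L/Z_0 or Z_0/R_L (whichever > 1) = 1300/300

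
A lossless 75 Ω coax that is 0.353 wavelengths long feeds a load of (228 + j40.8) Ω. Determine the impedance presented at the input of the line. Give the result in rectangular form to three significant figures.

Z_in ≈ 32.8 + j42.7 Ω

βl = 2π × 0.353 = 127°
tan(βl) = tan(127°) = -1.32
Z_in = Z_0·(Z_L + jZ_0·tanβl)/(Z_0 + jZ_L·tanβl)
     = 75·(228 − j58.4)/(129 − j302)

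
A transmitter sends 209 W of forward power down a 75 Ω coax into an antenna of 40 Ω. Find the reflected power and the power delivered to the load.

Γ = (40 − 75)/(40 + 75) = -0.304
|Γ|² = 0.0926
P_refl = |Γ|²·P_inc = 19.4 W, P_del = (1 − |Γ|²)·P_inc = 190 W

P_reflected ≈ 19.4 W; P_delivered ≈ 190 W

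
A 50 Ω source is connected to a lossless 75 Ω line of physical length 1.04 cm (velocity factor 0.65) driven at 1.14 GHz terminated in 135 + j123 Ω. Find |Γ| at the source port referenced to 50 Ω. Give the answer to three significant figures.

|Γ| ≈ 0.684

λ = v/f = 0.65·c / 1.14 GHz = 0.171 m
βl = 2π·l/λ = 2π × 0.0608 = 21.9°
tan(βl) = 0.402
Z_in = Z_0·(Z_L + jZ_0·tanβl)/(Z_0 + jZ_L·tanβl) = 245 − j71 Ω
Γ_s = (Z_in − Z_s)/(Z_in + Z_s) = (195 − j71)/(295 − j71), |Γ_s| = 0.684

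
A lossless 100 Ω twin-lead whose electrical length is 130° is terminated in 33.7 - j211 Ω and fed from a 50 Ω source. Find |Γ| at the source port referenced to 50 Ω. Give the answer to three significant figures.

tan(βl) = -1.19
Z_in = Z_0·(Z_L + jZ_0·tanβl)/(Z_0 + jZ_L·tanβl) = 33.2 + j209 Ω
Γ_s = (Z_in − Z_s)/(Z_in + Z_s) = (-16.8 + j209)/(83.2 + j209), |Γ_s| = 0.932

|Γ| ≈ 0.932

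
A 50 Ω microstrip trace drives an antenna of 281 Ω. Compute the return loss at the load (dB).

Γ = (281 − 50)/(281 + 50) = 0.698
RL = −20·log₁₀|Γ| = −20·log₁₀(0.698)

RL ≈ 3.12 dB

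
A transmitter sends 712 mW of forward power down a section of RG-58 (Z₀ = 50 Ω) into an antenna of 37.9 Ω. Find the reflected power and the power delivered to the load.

Γ = (37.9 − 50)/(37.9 + 50) = -0.138
|Γ|² = 0.0189
P_refl = |Γ|²·P_inc = 13.5 mW, P_del = (1 − |Γ|²)·P_inc = 699 mW

P_reflected ≈ 13.5 mW; P_delivered ≈ 699 mW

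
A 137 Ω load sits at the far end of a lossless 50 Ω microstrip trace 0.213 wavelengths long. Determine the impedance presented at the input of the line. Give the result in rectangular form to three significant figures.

βl = 2π × 0.213 = 76.7°
tan(βl) = tan(76.7°) = 4.22
Z_in = Z_0·(Z_L + jZ_0·tanβl)/(Z_0 + jZ_L·tanβl)
     = 50·(137 + j211)/(50 + j579)

Z_in ≈ 19.1 − j10.2 Ω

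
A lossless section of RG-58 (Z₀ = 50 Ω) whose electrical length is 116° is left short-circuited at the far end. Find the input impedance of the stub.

tan(βl) = -2.05
For a short-circuited stub, Z_in = jZ_0·tan(βl)

Z_in ≈ −j103 Ω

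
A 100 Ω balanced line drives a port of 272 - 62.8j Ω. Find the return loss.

Γ = (172 − j62.8)/(372 − j62.8), |Γ| = 0.485
RL = −20·log₁₀|Γ| = −20·log₁₀(0.485)

RL ≈ 6.28 dB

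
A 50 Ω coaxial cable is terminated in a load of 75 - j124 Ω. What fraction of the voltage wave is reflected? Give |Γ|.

|Γ| ≈ 0.718

Γ = (Z_L − Z_0)/(Z_L + Z_0) = (25 − j124)/(125 − j124)
|Γ| = 126/176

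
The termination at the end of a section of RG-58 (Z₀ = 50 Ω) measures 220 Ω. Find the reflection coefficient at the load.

Γ = 0.63

Γ = (Z_L − Z_0)/(Z_L + Z_0) = (220 − 50)/(220 + 50) = 170/270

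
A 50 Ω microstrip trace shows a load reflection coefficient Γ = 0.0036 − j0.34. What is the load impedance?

Z_L = Z_0·(1 + Γ)/(1 − Γ) = 50·(1 − j0.34)/(0.996 + j0.34)

Z_L ≈ 39.9 − j30.7 Ω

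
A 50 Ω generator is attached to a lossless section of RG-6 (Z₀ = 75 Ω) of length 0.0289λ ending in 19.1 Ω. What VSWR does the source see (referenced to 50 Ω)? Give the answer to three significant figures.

βl = 2π × 0.0289 = 10.4°
tan(βl) = 0.184
Z_in = Z_0·(Z_L + jZ_0·tanβl)/(Z_0 + jZ_L·tanβl) = 19.7 + j12.8 Ω
Γ_s = (Z_in − Z_s)/(Z_in + Z_s) = (-30.3 + j12.8)/(69.7 + j12.8), |Γ_s| = 0.464
VSWR = (1 + |Γ_s|)/(1 − |Γ_s|)

VSWR ≈ 2.73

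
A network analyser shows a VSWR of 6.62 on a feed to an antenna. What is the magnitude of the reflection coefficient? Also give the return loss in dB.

|Γ| ≈ 0.738; return loss ≈ 2.64 dB

|Γ| = (S − 1)/(S + 1) = (6.62 − 1)/(6.62 + 1) = 5.62/7.62
RL = −20·log₁₀|Γ| = −20·log₁₀(0.738)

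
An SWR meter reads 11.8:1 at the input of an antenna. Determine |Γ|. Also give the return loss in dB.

|Γ| ≈ 0.844; return loss ≈ 1.48 dB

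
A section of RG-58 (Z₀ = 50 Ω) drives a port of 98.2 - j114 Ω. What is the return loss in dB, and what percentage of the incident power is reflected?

Γ = (48.2 − j114)/(148.2 − j114), |Γ| = 0.662
RL = −20·log₁₀(0.662) = 3.58 dB
P_refl/P_inc = |Γ|² = 0.438

RL ≈ 3.58 dB; 43.8% of incident power reflected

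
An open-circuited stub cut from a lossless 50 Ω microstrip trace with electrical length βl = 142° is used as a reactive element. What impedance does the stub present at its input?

tan(βl) = -0.781
For an open-circuited stub, Z_in = −jZ_0·cot(βl) = −jZ_0/tan(βl)

Z_in ≈ +j64 Ω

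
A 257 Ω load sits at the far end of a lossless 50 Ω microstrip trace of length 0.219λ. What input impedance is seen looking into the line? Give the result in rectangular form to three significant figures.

βl = 2π × 0.219 = 78.8°
tan(βl) = tan(78.8°) = 5.07
Z_in = Z_0·(Z_L + jZ_0·tanβl)/(Z_0 + jZ_L·tanβl)
     = 50·(257 + j253)/(50 + j1300)

Z_in ≈ 10.1 − j9.48 Ω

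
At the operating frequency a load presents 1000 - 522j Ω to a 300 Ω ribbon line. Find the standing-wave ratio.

VSWR ≈ 4.31

Γ = (Z_L − Z_0)/(Z_L + Z_0) = (700 − j522)/(1300 − j522)
|Γ| = 873/1400 = 0.623
VSWR = (1 + |Γ|)/(1 − |Γ|) = 1.62/0.377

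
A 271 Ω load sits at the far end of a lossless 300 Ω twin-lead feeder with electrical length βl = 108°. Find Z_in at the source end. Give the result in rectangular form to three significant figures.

tan(βl) = tan(108°) = -3.08
Z_in = Z_0·(Z_L + jZ_0·tanβl)/(Z_0 + jZ_L·tanβl)
     = 300·(271 − j923)/(300 − j834)

Z_in ≈ 325 − j19.5 Ω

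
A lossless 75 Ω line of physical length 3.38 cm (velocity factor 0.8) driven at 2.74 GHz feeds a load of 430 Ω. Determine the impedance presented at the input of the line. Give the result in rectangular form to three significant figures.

λ = v/f = 0.8·c / 2.74 GHz = 0.0876 m
βl = 2π·l/λ = 2π × 0.386 = 139°
tan(βl) = tan(139°) = -0.872
Z_in = Z_0·(Z_L + jZ_0·tanβl)/(Z_0 + jZ_L·tanβl)
     = 75·(430 − j65.4)/(75 − j375)

Z_in ≈ 29.1 + j80.2 Ω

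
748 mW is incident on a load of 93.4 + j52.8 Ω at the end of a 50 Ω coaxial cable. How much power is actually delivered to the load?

|Γ| = |(43.4 + j52.8)/(143.4 + j52.8)| = 0.447
|Γ|² = 0.2
P_refl = |Γ|²·P_inc = 150 mW, P_del = (1 − |Γ|²)·P_inc = 598 mW

P_delivered ≈ 598 mW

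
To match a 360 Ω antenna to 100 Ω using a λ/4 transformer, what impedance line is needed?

Z_qwt = √(Z_0·R_L) = √(100 × 360) = √36000

Z_qwt ≈ 190 Ω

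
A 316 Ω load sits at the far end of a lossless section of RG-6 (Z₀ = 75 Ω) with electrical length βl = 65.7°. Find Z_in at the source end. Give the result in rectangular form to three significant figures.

Z_in ≈ 21.2 − j31.6 Ω

tan(βl) = tan(65.7°) = 2.21
Z_in = Z_0·(Z_L + jZ_0·tanβl)/(Z_0 + jZ_L·tanβl)
     = 75·(316 + j166)/(75 + j700)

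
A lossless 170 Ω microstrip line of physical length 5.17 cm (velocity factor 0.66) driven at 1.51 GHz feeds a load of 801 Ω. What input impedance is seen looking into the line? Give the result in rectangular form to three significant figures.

λ = v/f = 0.66·c / 1.51 GHz = 0.131 m
βl = 2π·l/λ = 2π × 0.394 = 142°
tan(βl) = tan(142°) = -0.783
Z_in = Z_0·(Z_L + jZ_0·tanβl)/(Z_0 + jZ_L·tanβl)
     = 170·(801 − j133)/(170 − j627)

Z_in ≈ 88.4 + j193 Ω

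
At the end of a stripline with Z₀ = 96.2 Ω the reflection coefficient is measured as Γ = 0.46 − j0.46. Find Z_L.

Z_L = Z_0·(1 + Γ)/(1 − Γ) = 96.2·(1.46 − j0.46)/(0.54 + j0.46)

Z_L ≈ 110 − j176 Ω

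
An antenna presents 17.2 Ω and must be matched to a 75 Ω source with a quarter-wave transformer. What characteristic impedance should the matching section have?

Z_qwt ≈ 35.9 Ω

Z_qwt = √(Z_0·R_L) = √(75 × 17.2) = √1290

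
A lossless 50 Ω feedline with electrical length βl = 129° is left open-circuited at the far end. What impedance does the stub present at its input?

tan(βl) = -1.23
For an open-circuited stub, Z_in = −jZ_0·cot(βl) = −jZ_0/tan(βl)

Z_in ≈ +j40.5 Ω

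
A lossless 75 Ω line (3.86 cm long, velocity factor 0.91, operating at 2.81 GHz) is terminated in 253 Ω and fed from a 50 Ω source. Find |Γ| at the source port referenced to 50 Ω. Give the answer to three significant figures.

|Γ| ≈ 0.607

λ = v/f = 0.91·c / 2.81 GHz = 0.0972 m
βl = 2π·l/λ = 2π × 0.397 = 143°
tan(βl) = -0.753
Z_in = Z_0·(Z_L + jZ_0·tanβl)/(Z_0 + jZ_L·tanβl) = 53.2 + j78.7 Ω
Γ_s = (Z_in − Z_s)/(Z_in + Z_s) = (3.22 + j78.7)/(103 + j78.7), |Γ_s| = 0.607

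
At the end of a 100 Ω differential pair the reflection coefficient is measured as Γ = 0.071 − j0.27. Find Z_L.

Z_L = Z_0·(1 + Γ)/(1 − Γ) = 100·(1.07 − j0.27)/(0.929 + j0.27)

Z_L ≈ 98.5 − j57.7 Ω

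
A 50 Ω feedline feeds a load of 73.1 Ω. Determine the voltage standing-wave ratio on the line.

VSWR ≈ 1.46

Γ = (73.1 − 50)/(73.1 + 50) = 0.188
VSWR = (1 + 0.188)/(1 − 0.188)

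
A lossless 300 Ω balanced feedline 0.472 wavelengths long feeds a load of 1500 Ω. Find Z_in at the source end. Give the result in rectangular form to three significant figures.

Z_in ≈ 864 + j715 Ω

βl = 2π × 0.472 = 170°
tan(βl) = tan(170°) = -0.178
Z_in = Z_0·(Z_L + jZ_0·tanβl)/(Z_0 + jZ_L·tanβl)
     = 300·(1500 − j53.3)/(300 − j267)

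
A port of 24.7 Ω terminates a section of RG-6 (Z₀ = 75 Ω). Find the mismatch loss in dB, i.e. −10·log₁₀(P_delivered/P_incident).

mismatch loss ≈ 1.28 dB

Γ = (24.7 − 75)/(24.7 + 75) = -0.505
|Γ|² = 0.255, so P_del/P_inc = 1 − |Γ|² = 0.745
ML = −10·log₁₀(1 − |Γ|²)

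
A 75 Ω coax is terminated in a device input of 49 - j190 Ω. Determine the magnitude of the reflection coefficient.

|Γ| ≈ 0.845

Γ = (Z_L − Z_0)/(Z_L + Z_0) = (-26 − j190)/(124 − j190)
|Γ| = 192/227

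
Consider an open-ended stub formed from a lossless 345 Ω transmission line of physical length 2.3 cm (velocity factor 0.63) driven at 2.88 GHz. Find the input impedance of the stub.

λ = v/f = 0.63·c / 2.88 GHz = 0.0656 m
βl = 2π·l/λ = 2π × 0.35 = 126°
tan(βl) = -1.37
For an open-ended stub, Z_in = −jZ_0·cot(βl) = −jZ_0/tan(βl)

Z_in ≈ +j252 Ω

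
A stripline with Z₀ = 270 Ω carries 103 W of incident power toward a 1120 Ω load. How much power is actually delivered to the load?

Γ = (1120 − 270)/(1120 + 270) = 0.612
|Γ|² = 0.374
P_refl = |Γ|²·P_inc = 38.5 W, P_del = (1 − |Γ|²)·P_inc = 64.5 W

P_delivered ≈ 64.5 W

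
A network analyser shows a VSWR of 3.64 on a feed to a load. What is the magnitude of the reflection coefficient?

|Γ| ≈ 0.569

|Γ| = (S − 1)/(S + 1) = (3.64 − 1)/(3.64 + 1) = 2.64/4.64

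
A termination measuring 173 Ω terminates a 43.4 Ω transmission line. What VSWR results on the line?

Γ = (173 − 43.4)/(173 + 43.4) = 0.599
VSWR = (1 + 0.599)/(1 − 0.599)

VSWR ≈ 3.99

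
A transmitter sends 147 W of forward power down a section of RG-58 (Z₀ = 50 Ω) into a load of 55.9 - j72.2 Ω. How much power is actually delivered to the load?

|Γ| = |(5.9 − j72.2)/(105.9 − j72.2)| = 0.565
|Γ|² = 0.319
P_refl = |Γ|²·P_inc = 47 W, P_del = (1 − |Γ|²)·P_inc = 100 W

P_delivered ≈ 100 W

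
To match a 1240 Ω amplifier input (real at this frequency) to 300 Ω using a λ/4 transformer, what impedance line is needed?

Z_qwt ≈ 610 Ω

Z_qwt = √(Z_0·R_L) = √(300 × 1240) = √372000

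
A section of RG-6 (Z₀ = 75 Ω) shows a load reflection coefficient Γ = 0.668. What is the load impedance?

Z_L = Z_0·(1 + Γ)/(1 − Γ) = 75·(1.67)/(0.332)

Z_L ≈ 377 Ω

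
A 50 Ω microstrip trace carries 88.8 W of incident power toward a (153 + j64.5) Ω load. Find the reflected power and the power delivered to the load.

|Γ| = |(103 + j64.5)/(203 + j64.5)| = 0.571
|Γ|² = 0.326
P_refl = |Γ|²·P_inc = 28.9 W, P_del = (1 − |Γ|²)·P_inc = 59.9 W

P_reflected ≈ 28.9 W; P_delivered ≈ 59.9 W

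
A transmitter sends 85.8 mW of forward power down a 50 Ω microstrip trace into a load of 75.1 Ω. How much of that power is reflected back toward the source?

P_reflected ≈ 3.45 mW

Γ = (75.1 − 50)/(75.1 + 50) = 0.201
|Γ|² = 0.0403
P_refl = |Γ|²·P_inc = 3.45 mW, P_del = (1 − |Γ|²)·P_inc = 82.3 mW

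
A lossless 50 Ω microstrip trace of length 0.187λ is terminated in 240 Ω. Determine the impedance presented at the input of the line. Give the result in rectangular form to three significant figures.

Z_in ≈ 12.1 − j19.8 Ω

βl = 2π × 0.187 = 67.3°
tan(βl) = tan(67.3°) = 2.39
Z_in = Z_0·(Z_L + jZ_0·tanβl)/(Z_0 + jZ_L·tanβl)
     = 50·(240 + j120)/(50 + j574)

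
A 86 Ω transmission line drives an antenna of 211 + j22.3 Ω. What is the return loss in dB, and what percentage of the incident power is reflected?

RL ≈ 7.41 dB; 18.2% of incident power reflected

Γ = (125 + j22.3)/(297 + j22.3), |Γ| = 0.426
RL = −20·log₁₀(0.426) = 7.41 dB
P_refl/P_inc = |Γ|² = 0.182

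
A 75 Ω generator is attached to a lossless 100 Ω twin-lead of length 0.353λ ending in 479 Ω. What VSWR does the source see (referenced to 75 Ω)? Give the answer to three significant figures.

βl = 2π × 0.353 = 127°
tan(βl) = -1.32
Z_in = Z_0·(Z_L + jZ_0·tanβl)/(Z_0 + jZ_L·tanβl) = 32 + j70.5 Ω
Γ_s = (Z_in − Z_s)/(Z_in + Z_s) = (-43 + j70.5)/(107 + j70.5), |Γ_s| = 0.645
VSWR = (1 + |Γ_s|)/(1 − |Γ_s|)

VSWR ≈ 4.63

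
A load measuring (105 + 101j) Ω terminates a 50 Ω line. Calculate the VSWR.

Γ = (Z_L − Z_0)/(Z_L + Z_0) = (55 + j101)/(155 + j101)
|Γ| = 115/185 = 0.622
VSWR = (1 + |Γ|)/(1 − |Γ|) = 1.62/0.378

VSWR ≈ 4.29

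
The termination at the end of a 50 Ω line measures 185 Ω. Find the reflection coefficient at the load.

Γ = (Z_L − Z_0)/(Z_L + Z_0) = (185 − 50)/(185 + 50) = 135/235

Γ = 0.574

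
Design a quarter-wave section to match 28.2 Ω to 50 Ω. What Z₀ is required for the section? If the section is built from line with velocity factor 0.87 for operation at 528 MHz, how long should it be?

Z_qwt = √(Z_0·R_L) = √(50 × 28.2) = √1410
λ = 0.87·c/f = 0.494 m, so l = λ/4 = 0.124 m

Z_qwt ≈ 37.5 Ω; length ≈ 12.4 cm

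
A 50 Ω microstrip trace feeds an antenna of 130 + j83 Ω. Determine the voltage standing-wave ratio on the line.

VSWR ≈ 3.78

Γ = (Z_L − Z_0)/(Z_L + Z_0) = (80 + j83)/(180 + j83)
|Γ| = 115/198 = 0.582
VSWR = (1 + |Γ|)/(1 − |Γ|) = 1.58/0.418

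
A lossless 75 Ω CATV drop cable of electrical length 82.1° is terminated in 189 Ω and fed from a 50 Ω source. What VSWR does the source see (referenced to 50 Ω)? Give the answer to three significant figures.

VSWR ≈ 1.73

tan(βl) = 7.21
Z_in = Z_0·(Z_L + jZ_0·tanβl)/(Z_0 + jZ_L·tanβl) = 30.2 − j8.74 Ω
Γ_s = (Z_in − Z_s)/(Z_in + Z_s) = (-19.8 − j8.74)/(80.2 − j8.74), |Γ_s| = 0.268
VSWR = (1 + |Γ_s|)/(1 − |Γ_s|)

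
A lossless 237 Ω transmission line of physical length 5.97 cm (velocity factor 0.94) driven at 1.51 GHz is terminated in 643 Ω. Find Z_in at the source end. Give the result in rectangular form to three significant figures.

λ = v/f = 0.94·c / 1.51 GHz = 0.187 m
βl = 2π·l/λ = 2π × 0.32 = 115°
tan(βl) = tan(115°) = -2.14
Z_in = Z_0·(Z_L + jZ_0·tanβl)/(Z_0 + jZ_L·tanβl)
     = 237·(643 − j506)/(237 − j1370)

Z_in ≈ 103 + j93.1 Ω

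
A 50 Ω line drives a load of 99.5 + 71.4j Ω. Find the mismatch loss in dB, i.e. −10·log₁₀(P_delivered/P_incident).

Γ = (49.5 + j71.4)/(149.5 + j71.4), |Γ| = 0.524
|Γ|² = 0.275, so P_del/P_inc = 1 − |Γ|² = 0.725
ML = −10·log₁₀(1 − |Γ|²)

mismatch loss ≈ 1.4 dB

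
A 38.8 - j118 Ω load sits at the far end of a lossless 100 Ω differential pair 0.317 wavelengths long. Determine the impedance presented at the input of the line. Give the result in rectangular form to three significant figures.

Z_in ≈ 67.8 + j173 Ω

βl = 2π × 0.317 = 114°
tan(βl) = tan(114°) = -2.23
Z_in = Z_0·(Z_L + jZ_0·tanβl)/(Z_0 + jZ_L·tanβl)
     = 100·(38.8 − j341)/(-164 − j86.7)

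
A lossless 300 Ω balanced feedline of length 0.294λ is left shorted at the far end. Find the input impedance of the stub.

Z_in ≈ −j1060 Ω

βl = 2π × 0.294 = 106°
tan(βl) = -3.52
For a shorted stub, Z_in = jZ_0·tan(βl)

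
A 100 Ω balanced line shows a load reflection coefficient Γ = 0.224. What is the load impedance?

Z_L = Z_0·(1 + Γ)/(1 − Γ) = 100·(1.22)/(0.776)

Z_L ≈ 158 Ω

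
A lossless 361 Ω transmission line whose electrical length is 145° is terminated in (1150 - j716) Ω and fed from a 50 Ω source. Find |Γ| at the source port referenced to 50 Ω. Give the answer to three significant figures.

|Γ| ≈ 0.927

tan(βl) = -0.7
Z_in = Z_0·(Z_L + jZ_0·tanβl)/(Z_0 + jZ_L·tanβl) = 334 + j574 Ω
Γ_s = (Z_in − Z_s)/(Z_in + Z_s) = (284 + j574)/(384 + j574), |Γ_s| = 0.927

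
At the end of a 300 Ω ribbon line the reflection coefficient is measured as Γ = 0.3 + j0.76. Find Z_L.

Z_L ≈ 93.4 + j427 Ω

Z_L = Z_0·(1 + Γ)/(1 − Γ) = 300·(1.3 + j0.76)/(0.7 − j0.76)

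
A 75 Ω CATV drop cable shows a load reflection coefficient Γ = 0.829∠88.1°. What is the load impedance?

Z_L ≈ 14.4 + j76.1 Ω

Z_L = Z_0·(1 + Γ)/(1 − Γ) = 75·(1.03 + j0.829)/(0.973 − j0.829)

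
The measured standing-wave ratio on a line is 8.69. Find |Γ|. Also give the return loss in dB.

|Γ| ≈ 0.794; return loss ≈ 2.01 dB

|Γ| = (S − 1)/(S + 1) = (8.69 − 1)/(8.69 + 1) = 7.69/9.69
RL = −20·log₁₀|Γ| = −20·log₁₀(0.794)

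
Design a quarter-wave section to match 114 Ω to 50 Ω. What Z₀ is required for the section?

Z_qwt = √(Z_0·R_L) = √(50 × 114) = √5700

Z_qwt ≈ 75.5 Ω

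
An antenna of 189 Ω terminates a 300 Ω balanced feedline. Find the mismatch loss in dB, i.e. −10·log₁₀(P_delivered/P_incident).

Γ = (189 − 300)/(189 + 300) = -0.227
|Γ|² = 0.0515, so P_del/P_inc = 1 − |Γ|² = 0.948
ML = −10·log₁₀(1 − |Γ|²)

mismatch loss ≈ 0.23 dB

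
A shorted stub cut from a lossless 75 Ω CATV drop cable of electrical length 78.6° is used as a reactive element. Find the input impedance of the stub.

Z_in ≈ +j372 Ω

tan(βl) = 4.96
For a shorted stub, Z_in = jZ_0·tan(βl)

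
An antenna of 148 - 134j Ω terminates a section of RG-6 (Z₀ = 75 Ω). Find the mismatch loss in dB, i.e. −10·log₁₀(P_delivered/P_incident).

Γ = (73 − j134)/(223 − j134), |Γ| = 0.587
|Γ|² = 0.344, so P_del/P_inc = 1 − |Γ|² = 0.656
ML = −10·log₁₀(1 − |Γ|²)

mismatch loss ≈ 1.83 dB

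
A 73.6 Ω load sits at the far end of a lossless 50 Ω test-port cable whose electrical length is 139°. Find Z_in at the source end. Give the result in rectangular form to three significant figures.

tan(βl) = tan(139°) = -0.869
Z_in = Z_0·(Z_L + jZ_0·tanβl)/(Z_0 + jZ_L·tanβl)
     = 50·(73.6 − j43.5)/(50 − j64)

Z_in ≈ 49 + j19.2 Ω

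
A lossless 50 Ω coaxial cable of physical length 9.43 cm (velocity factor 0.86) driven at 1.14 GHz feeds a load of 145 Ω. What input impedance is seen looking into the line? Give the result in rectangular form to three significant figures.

Z_in ≈ 50.8 + j56.2 Ω

λ = v/f = 0.86·c / 1.14 GHz = 0.226 m
βl = 2π·l/λ = 2π × 0.417 = 150°
tan(βl) = tan(150°) = -0.577
Z_in = Z_0·(Z_L + jZ_0·tanβl)/(Z_0 + jZ_L·tanβl)
     = 50·(145 − j28.9)/(50 − j83.7)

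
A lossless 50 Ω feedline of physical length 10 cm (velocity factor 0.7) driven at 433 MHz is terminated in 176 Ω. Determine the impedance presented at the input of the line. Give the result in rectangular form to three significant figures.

Z_in ≈ 15.2 − j12.9 Ω

λ = v/f = 0.7·c / 433 MHz = 0.485 m
βl = 2π·l/λ = 2π × 0.206 = 74.2°
tan(βl) = tan(74.2°) = 3.54
Z_in = Z_0·(Z_L + jZ_0·tanβl)/(Z_0 + jZ_L·tanβl)
     = 50·(176 + j177)/(50 + j623)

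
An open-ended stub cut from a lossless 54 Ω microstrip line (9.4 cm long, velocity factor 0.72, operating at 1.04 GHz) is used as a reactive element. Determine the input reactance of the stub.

X_in ≈ 176 Ω (inductive)

λ = v/f = 0.72·c / 1.04 GHz = 0.208 m
βl = 2π·l/λ = 2π × 0.453 = 163°
tan(βl) = -0.307
For an open-ended stub, Z_in = −jZ_0·cot(βl) = −jZ_0/tan(βl)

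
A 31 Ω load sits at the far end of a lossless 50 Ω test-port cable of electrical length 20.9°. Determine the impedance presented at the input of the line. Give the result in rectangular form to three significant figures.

Z_in ≈ 33.6 + j11.1 Ω

tan(βl) = tan(20.9°) = 0.382
Z_in = Z_0·(Z_L + jZ_0·tanβl)/(Z_0 + jZ_L·tanβl)
     = 50·(31 + j19.1)/(50 + j11.8)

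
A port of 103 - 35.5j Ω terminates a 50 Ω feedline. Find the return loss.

RL ≈ 7.83 dB

Γ = (53 − j35.5)/(153 − j35.5), |Γ| = 0.406
RL = −20·log₁₀|Γ| = −20·log₁₀(0.406)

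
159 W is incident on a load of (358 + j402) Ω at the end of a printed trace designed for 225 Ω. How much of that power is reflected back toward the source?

|Γ| = |(133 + j402)/(583 + j402)| = 0.598
|Γ|² = 0.358
P_refl = |Γ|²·P_inc = 56.8 W, P_del = (1 − |Γ|²)·P_inc = 102 W

P_reflected ≈ 56.8 W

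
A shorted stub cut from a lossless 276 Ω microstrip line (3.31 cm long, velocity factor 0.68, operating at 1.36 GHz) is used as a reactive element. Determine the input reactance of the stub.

X_in ≈ 1480 Ω (inductive)

λ = v/f = 0.68·c / 1.36 GHz = 0.15 m
βl = 2π·l/λ = 2π × 0.221 = 79.4°
tan(βl) = 5.36
For a shorted stub, Z_in = jZ_0·tan(βl)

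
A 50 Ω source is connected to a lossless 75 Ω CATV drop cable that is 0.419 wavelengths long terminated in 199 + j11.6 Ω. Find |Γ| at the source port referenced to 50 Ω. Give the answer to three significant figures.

|Γ| ≈ 0.552

βl = 2π × 0.419 = 151°
tan(βl) = -0.558
Z_in = Z_0·(Z_L + jZ_0·tanβl)/(Z_0 + jZ_L·tanβl) = 77.4 + j77.6 Ω
Γ_s = (Z_in − Z_s)/(Z_in + Z_s) = (27.4 + j77.6)/(127 + j77.6), |Γ_s| = 0.552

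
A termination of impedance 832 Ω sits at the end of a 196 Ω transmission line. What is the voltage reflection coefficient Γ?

Γ = 0.619

Γ = (Z_L − Z_0)/(Z_L + Z_0) = (832 − 196)/(832 + 196) = 636/1028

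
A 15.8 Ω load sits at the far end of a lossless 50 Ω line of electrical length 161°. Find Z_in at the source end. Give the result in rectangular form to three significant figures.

tan(βl) = tan(161°) = -0.344
Z_in = Z_0·(Z_L + jZ_0·tanβl)/(Z_0 + jZ_L·tanβl)
     = 50·(15.8 − j17.2)/(50 − j5.44)

Z_in ≈ 17.5 − j15.3 Ω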